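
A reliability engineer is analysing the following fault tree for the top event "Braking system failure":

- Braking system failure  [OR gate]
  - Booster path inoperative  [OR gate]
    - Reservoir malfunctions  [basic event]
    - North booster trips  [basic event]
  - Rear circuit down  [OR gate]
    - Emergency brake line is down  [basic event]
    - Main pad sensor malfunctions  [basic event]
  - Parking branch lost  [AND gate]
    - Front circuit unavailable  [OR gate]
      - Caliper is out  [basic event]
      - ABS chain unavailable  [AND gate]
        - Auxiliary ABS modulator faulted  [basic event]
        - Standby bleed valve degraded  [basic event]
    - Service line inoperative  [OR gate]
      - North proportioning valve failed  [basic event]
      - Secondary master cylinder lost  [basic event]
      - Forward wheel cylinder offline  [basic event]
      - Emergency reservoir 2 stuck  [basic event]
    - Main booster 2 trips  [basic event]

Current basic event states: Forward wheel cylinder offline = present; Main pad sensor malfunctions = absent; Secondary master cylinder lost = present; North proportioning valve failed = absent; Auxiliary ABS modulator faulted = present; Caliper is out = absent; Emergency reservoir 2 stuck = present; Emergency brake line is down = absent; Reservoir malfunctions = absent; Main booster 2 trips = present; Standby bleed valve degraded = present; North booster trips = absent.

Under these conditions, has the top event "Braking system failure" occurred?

Yes

Booster path inoperative [OR]: Reservoir malfunctions=not, North booster trips=not → no input occurs → does not occur.
Rear circuit down [OR]: Emergency brake line is down=not, Main pad sensor malfunctions=not → no input occurs → does not occur.
ABS chain unavailable [AND]: Auxiliary ABS modulator faulted=occurs, Standby bleed valve degraded=occurs → all inputs occur → occurs.
Front circuit unavailable [OR]: Caliper is out=not, ABS chain unavailable=occurs → at least one input occurs → occurs.
Service line inoperative [OR]: North proportioning valve failed=not, Secondary master cylinder lost=occurs, Forward wheel cylinder offline=occurs, Emergency reservoir 2 stuck=occurs → at least one input occurs → occurs.
Parking branch lost [AND]: Front circuit unavailable=occurs, Service line inoperative=occurs, Main booster 2 trips=occurs → all inputs occur → occurs.
Braking system failure [OR]: Booster path inoperative=not, Rear circuit down=not, Parking branch lost=occurs → at least one input occurs → occurs.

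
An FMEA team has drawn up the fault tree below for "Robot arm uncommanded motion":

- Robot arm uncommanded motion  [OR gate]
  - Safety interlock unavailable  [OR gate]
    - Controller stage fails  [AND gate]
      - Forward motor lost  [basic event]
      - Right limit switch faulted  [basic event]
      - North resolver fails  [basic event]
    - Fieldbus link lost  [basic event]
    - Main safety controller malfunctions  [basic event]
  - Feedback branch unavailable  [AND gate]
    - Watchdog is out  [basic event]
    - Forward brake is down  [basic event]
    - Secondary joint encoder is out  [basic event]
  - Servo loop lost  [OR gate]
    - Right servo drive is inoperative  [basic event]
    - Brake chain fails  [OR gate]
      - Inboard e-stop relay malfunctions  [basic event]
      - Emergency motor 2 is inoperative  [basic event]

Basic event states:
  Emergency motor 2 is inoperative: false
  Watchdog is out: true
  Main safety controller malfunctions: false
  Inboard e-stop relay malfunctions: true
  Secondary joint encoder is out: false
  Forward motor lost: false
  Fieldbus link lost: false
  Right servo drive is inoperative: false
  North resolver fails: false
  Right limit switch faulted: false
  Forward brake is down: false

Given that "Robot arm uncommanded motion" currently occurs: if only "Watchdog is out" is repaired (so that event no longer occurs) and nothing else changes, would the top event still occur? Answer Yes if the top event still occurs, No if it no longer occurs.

Counterfactual: set "Watchdog is out" to not occurred.
Controller stage fails [AND]: Forward motor lost=not, Right limit switch faulted=not, North resolver fails=not → not all inputs occur → does not occur.
Safety interlock unavailable [OR]: Controller stage fails=not, Fieldbus link lost=not, Main safety controller malfunctions=not → no input occurs → does not occur.
Feedback branch unavailable [AND]: Watchdog is out=not, Forward brake is down=not, Secondary joint encoder is out=not → not all inputs occur → does not occur.
Brake chain fails [OR]: Inboard e-stop relay malfunctions=occurs, Emergency motor 2 is inoperative=not → at least one input occurs → occurs.
Servo loop lost [OR]: Right servo drive is inoperative=not, Brake chain fails=occurs → at least one input occurs → occurs.
Robot arm uncommanded motion [OR]: Safety interlock unavailable=not, Feedback branch unavailable=not, Servo loop lost=occurs → at least one input occurs → occurs.

Yes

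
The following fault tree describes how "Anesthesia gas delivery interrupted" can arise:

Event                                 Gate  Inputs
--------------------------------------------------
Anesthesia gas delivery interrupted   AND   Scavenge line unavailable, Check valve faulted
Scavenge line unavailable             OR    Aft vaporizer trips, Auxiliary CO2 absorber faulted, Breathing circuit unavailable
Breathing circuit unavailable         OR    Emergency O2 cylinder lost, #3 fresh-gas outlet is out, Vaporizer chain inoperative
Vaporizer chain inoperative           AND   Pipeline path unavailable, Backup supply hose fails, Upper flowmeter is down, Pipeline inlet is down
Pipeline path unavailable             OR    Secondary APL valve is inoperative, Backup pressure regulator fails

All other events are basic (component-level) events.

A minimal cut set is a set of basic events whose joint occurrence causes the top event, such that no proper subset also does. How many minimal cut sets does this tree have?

6

Pipeline path unavailable [OR]: union of children's cut sets → 2 cut set(s).
Vaporizer chain inoperative [AND]: one cut set from each child combined → 2 × 1 × 1 × 1 = 2 cut set(s).
Breathing circuit unavailable [OR]: union of children's cut sets → 4 cut set(s).
Scavenge line unavailable [OR]: union of children's cut sets → 6 cut set(s).
Anesthesia gas delivery interrupted [AND]: one cut set from each child combined → 6 × 1 = 6 cut set(s).
Minimal cut sets: {Aft vaporizer trips, Check valve faulted}; {Auxiliary CO2 absorber faulted, Check valve faulted}; {Check valve faulted, Emergency O2 cylinder lost}; {#3 fresh-gas outlet is out, Check valve faulted}; {Backup supply hose fails, Check valve faulted, Pipeline inlet is down, Secondary APL valve is inoperative, Upper flowmeter is down}; {Backup pressure regulator fails, Backup supply hose fails, Check valve faulted, Pipeline inlet is down, Upper flowmeter is down}.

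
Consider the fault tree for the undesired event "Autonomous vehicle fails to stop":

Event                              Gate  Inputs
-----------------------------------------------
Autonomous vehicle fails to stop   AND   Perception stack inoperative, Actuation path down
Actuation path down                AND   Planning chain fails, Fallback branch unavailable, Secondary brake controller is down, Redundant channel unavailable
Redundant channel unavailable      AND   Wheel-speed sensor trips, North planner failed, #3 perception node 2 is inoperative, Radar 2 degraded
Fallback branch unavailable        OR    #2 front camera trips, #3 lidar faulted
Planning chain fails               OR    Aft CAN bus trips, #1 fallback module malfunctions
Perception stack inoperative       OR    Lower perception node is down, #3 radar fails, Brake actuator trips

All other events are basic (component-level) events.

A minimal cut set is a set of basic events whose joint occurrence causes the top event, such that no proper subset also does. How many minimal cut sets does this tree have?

12

Perception stack inoperative [OR]: union of children's cut sets → 3 cut set(s).
Planning chain fails [OR]: union of children's cut sets → 2 cut set(s).
Fallback branch unavailable [OR]: union of children's cut sets → 2 cut set(s).
Redundant channel unavailable [AND]: one cut set from each child combined → 1 × 1 × 1 × 1 = 1 cut set(s).
Actuation path down [AND]: one cut set from each child combined → 2 × 2 × 1 × 1 = 4 cut set(s).
Autonomous vehicle fails to stop [AND]: one cut set from each child combined → 3 × 4 = 12 cut set(s).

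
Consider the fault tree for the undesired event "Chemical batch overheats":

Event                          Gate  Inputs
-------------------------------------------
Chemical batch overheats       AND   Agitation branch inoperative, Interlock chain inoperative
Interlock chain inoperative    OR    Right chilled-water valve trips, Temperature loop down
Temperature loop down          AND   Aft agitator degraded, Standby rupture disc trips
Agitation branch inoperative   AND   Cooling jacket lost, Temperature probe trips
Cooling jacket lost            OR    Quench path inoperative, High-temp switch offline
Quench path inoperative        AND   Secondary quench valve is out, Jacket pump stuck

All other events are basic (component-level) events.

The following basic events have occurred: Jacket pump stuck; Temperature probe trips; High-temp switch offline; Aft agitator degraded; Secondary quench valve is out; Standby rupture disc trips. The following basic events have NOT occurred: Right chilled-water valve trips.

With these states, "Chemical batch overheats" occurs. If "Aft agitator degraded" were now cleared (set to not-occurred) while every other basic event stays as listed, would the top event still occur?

No

Counterfactual: set "Aft agitator degraded" to not occurred.
Quench path inoperative [AND]: Secondary quench valve is out=occurs, Jacket pump stuck=occurs → all inputs occur → occurs.
Cooling jacket lost [OR]: Quench path inoperative=occurs, High-temp switch offline=occurs → at least one input occurs → occurs.
Agitation branch inoperative [AND]: Cooling jacket lost=occurs, Temperature probe trips=occurs → all inputs occur → occurs.
Temperature loop down [AND]: Aft agitator degraded=not, Standby rupture disc trips=occurs → not all inputs occur → does not occur.
Interlock chain inoperative [OR]: Right chilled-water valve trips=not, Temperature loop down=not → no input occurs → does not occur.
Chemical batch overheats [AND]: Agitation branch inoperative=occurs, Interlock chain inoperative=not → not all inputs occur → does not occur.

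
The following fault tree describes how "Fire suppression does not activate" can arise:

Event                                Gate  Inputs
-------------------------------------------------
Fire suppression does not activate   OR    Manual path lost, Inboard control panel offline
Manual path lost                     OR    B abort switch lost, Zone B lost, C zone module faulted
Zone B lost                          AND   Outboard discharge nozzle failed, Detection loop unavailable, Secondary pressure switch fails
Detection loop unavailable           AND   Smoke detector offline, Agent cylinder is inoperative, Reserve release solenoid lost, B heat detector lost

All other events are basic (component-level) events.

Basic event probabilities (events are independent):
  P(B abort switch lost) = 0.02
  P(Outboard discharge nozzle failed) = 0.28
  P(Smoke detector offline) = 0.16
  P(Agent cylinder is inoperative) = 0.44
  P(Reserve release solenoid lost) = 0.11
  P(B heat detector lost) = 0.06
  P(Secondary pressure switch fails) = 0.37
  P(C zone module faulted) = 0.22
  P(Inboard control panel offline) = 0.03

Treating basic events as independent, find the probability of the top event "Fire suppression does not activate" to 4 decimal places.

P(Detection loop unavailable) [AND] = 0.16 × 0.44 × 0.11 × 0.06 = 0.000465
P(Zone B lost) [AND] = 0.28 × 0.000465 × 0.37 = 0.000048
P(Manual path lost) [OR] = 1 − (1−0.02) × (1−0.000048) × (1−0.22) = 0.235637
P(Fire suppression does not activate) [OR] = 1 − (1−0.235637) × (1−0.03) = 0.258568
Rounded to 4 decimal places: P(Fire suppression does not activate) ≈ 0.2586.

0.2586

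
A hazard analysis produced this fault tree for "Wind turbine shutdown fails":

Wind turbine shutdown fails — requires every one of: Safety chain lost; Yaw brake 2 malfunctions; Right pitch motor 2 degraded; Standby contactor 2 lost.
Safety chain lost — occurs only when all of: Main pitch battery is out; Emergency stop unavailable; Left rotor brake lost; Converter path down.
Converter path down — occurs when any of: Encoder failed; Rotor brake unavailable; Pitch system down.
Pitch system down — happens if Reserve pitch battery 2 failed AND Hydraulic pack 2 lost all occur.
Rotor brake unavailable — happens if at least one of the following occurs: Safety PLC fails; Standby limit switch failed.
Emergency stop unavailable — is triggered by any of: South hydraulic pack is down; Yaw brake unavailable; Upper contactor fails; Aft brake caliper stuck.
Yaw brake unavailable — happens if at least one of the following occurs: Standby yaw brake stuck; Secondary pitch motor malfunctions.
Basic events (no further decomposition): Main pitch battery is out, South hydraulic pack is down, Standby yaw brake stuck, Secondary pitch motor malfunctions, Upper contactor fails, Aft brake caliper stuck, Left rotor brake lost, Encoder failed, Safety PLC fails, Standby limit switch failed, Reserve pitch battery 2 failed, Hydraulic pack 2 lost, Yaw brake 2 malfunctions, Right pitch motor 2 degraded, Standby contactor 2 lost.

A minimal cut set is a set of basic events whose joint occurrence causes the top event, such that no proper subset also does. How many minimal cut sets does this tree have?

Yaw brake unavailable [OR]: union of children's cut sets → 2 cut set(s).
Emergency stop unavailable [OR]: union of children's cut sets → 5 cut set(s).
Rotor brake unavailable [OR]: union of children's cut sets → 2 cut set(s).
Pitch system down [AND]: one cut set from each child combined → 1 × 1 = 1 cut set(s).
Converter path down [OR]: union of children's cut sets → 4 cut set(s).
Safety chain lost [AND]: one cut set from each child combined → 1 × 5 × 1 × 4 = 20 cut set(s).
Wind turbine shutdown fails [AND]: one cut set from each child combined → 20 × 1 × 1 × 1 = 20 cut set(s).

20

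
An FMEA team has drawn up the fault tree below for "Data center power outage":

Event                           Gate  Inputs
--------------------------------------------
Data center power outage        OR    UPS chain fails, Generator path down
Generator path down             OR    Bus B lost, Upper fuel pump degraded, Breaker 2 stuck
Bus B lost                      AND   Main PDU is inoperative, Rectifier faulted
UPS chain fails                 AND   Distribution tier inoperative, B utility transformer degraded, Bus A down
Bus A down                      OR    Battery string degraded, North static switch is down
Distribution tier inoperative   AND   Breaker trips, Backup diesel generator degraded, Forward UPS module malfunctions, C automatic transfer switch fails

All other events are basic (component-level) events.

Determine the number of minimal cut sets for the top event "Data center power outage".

Distribution tier inoperative [AND]: one cut set from each child combined → 1 × 1 × 1 × 1 = 1 cut set(s).
Bus A down [OR]: union of children's cut sets → 2 cut set(s).
UPS chain fails [AND]: one cut set from each child combined → 1 × 1 × 2 = 2 cut set(s).
Bus B lost [AND]: one cut set from each child combined → 1 × 1 = 1 cut set(s).
Generator path down [OR]: union of children's cut sets → 3 cut set(s).
Data center power outage [OR]: union of children's cut sets → 5 cut set(s).
Minimal cut sets: {B utility transformer degraded, Backup diesel generator degraded, Battery string degraded, Breaker trips, C automatic transfer switch fails, Forward UPS module malfunctions}; {B utility transformer degraded, Backup diesel generator degraded, Breaker trips, C automatic transfer switch fails, Forward UPS module malfunctions, North static switch is down}; {Main PDU is inoperative, Rectifier faulted}; {Upper fuel pump degraded}; {Breaker 2 stuck}.

5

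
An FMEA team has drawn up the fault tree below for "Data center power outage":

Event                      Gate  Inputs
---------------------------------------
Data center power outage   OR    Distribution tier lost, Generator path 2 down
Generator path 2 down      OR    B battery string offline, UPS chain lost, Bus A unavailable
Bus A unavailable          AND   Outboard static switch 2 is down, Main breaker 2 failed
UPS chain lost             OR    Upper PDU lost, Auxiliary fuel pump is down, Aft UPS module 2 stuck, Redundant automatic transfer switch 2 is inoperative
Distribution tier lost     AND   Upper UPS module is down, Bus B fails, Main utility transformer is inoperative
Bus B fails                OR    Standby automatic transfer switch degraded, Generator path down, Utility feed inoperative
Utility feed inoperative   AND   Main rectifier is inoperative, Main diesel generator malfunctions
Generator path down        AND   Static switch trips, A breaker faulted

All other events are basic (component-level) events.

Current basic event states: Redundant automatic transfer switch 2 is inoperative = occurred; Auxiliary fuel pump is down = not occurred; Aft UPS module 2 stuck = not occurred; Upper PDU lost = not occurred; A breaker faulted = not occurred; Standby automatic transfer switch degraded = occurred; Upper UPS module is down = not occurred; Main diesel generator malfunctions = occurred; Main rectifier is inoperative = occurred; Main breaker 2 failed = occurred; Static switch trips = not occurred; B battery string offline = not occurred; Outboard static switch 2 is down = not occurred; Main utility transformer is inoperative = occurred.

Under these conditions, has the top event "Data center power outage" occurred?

Generator path down [AND]: Static switch trips=not, A breaker faulted=not → not all inputs occur → does not occur.
Utility feed inoperative [AND]: Main rectifier is inoperative=occurs, Main diesel generator malfunctions=occurs → all inputs occur → occurs.
Bus B fails [OR]: Standby automatic transfer switch degraded=occurs, Generator path down=not, Utility feed inoperative=occurs → at least one input occurs → occurs.
Distribution tier lost [AND]: Upper UPS module is down=not, Bus B fails=occurs, Main utility transformer is inoperative=occurs → not all inputs occur → does not occur.
UPS chain lost [OR]: Upper PDU lost=not, Auxiliary fuel pump is down=not, Aft UPS module 2 stuck=not, Redundant automatic transfer switch 2 is inoperative=occurs → at least one input occurs → occurs.
Bus A unavailable [AND]: Outboard static switch 2 is down=not, Main breaker 2 failed=occurs → not all inputs occur → does not occur.
Generator path 2 down [OR]: B battery string offline=not, UPS chain lost=occurs, Bus A unavailable=not → at least one input occurs → occurs.
Data center power outage [OR]: Distribution tier lost=not, Generator path 2 down=occurs → at least one input occurs → occurs.

Yes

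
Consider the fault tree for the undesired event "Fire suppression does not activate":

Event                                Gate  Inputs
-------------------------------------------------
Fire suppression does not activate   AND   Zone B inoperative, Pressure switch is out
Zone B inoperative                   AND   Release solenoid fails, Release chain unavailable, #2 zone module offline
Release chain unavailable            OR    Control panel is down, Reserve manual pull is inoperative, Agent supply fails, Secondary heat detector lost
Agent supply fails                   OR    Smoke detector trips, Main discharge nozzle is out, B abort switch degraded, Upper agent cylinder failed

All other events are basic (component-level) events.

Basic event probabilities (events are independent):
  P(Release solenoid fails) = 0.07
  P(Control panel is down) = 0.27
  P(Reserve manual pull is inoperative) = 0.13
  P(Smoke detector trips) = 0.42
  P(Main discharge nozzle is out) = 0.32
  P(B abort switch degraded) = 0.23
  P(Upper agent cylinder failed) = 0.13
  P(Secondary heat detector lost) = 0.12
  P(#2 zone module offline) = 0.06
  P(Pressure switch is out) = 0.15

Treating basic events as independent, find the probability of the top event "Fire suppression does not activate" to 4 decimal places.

P(Agent supply fails) [OR] = 1 − (1−0.42) × (1−0.32) × (1−0.23) × (1−0.13) = 0.735791
P(Release chain unavailable) [OR] = 1 − (1−0.27) × (1−0.13) × (1−0.735791) × (1−0.12) = 0.852337
P(Zone B inoperative) [AND] = 0.07 × 0.852337 × 0.06 = 0.003580
P(Fire suppression does not activate) [AND] = 0.003580 × 0.15 = 0.000537
Rounded to 4 decimal places: P(Fire suppression does not activate) ≈ 0.0005.

0.0005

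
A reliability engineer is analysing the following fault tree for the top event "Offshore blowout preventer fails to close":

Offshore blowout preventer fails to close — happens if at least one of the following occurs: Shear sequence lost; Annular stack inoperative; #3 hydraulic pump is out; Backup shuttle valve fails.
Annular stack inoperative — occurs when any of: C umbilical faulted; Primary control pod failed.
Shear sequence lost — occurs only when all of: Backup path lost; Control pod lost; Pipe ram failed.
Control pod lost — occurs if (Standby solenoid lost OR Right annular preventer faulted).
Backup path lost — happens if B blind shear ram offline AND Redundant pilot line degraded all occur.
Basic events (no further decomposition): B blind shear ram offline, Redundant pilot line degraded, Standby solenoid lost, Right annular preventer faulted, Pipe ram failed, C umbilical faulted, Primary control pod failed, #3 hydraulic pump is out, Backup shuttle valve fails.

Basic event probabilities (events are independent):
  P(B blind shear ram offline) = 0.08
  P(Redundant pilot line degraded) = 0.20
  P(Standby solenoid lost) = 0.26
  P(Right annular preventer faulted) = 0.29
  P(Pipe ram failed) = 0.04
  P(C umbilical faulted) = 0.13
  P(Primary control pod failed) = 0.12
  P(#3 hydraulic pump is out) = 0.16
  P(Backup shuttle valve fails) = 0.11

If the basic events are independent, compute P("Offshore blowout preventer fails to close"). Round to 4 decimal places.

0.4278

P(Backup path lost) [AND] = 0.08 × 0.20 = 0.016000
P(Control pod lost) [OR] = 1 − (1−0.26) × (1−0.29) = 0.474600
P(Shear sequence lost) [AND] = 0.016000 × 0.474600 × 0.04 = 0.000304
P(Annular stack inoperative) [OR] = 1 − (1−0.13) × (1−0.12) = 0.234400
P(Offshore blowout preventer fails to close) [OR] = 1 − (1−0.000304) × (1−0.234400) × (1−0.16) × (1−0.11) = 0.427811
Rounded to 4 decimal places: P(Offshore blowout preventer fails to close) ≈ 0.4278.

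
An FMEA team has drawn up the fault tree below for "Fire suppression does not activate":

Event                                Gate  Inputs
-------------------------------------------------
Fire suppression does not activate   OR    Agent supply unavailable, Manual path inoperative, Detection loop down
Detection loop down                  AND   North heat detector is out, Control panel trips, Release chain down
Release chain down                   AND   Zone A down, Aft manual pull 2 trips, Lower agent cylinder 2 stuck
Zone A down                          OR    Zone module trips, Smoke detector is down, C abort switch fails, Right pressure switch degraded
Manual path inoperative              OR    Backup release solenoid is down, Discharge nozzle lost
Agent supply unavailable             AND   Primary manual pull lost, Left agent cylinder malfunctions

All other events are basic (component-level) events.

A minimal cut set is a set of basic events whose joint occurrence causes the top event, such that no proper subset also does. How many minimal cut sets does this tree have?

7

Agent supply unavailable [AND]: one cut set from each child combined → 1 × 1 = 1 cut set(s).
Manual path inoperative [OR]: union of children's cut sets → 2 cut set(s).
Zone A down [OR]: union of children's cut sets → 4 cut set(s).
Release chain down [AND]: one cut set from each child combined → 4 × 1 × 1 = 4 cut set(s).
Detection loop down [AND]: one cut set from each child combined → 1 × 1 × 4 = 4 cut set(s).
Fire suppression does not activate [OR]: union of children's cut sets → 7 cut set(s).
Minimal cut sets: {Left agent cylinder malfunctions, Primary manual pull lost}; {Backup release solenoid is down}; {Discharge nozzle lost}; {Aft manual pull 2 trips, Control panel trips, Lower agent cylinder 2 stuck, North heat detector is out, Zone module trips}; {Aft manual pull 2 trips, Control panel trips, Lower agent cylinder 2 stuck, North heat detector is out, Smoke detector is down}; {Aft manual pull 2 trips, C abort switch fails, Control panel trips, Lower agent cylinder 2 stuck, North heat detector is out}; {Aft manual pull 2 trips, Control panel trips, Lower agent cylinder 2 stuck, North heat detector is out, Right pressure switch degraded}.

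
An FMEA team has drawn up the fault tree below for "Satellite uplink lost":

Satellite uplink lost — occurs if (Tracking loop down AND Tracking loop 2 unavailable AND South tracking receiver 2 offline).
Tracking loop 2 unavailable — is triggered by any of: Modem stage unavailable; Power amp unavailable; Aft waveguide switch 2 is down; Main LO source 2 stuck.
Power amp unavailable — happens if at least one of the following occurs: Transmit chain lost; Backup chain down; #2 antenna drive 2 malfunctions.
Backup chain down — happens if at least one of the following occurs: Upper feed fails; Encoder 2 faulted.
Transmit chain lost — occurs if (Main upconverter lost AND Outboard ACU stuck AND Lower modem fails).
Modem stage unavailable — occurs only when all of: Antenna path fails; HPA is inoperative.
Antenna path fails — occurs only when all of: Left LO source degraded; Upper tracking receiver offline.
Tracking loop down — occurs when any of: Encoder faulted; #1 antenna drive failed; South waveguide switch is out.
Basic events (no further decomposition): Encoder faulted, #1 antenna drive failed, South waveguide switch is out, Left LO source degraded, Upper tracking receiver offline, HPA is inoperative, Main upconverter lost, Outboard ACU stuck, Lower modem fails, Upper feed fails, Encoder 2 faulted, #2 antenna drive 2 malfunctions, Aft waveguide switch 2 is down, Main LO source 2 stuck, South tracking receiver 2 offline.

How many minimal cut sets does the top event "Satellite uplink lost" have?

Tracking loop down [OR]: union of children's cut sets → 3 cut set(s).
Antenna path fails [AND]: one cut set from each child combined → 1 × 1 = 1 cut set(s).
Modem stage unavailable [AND]: one cut set from each child combined → 1 × 1 = 1 cut set(s).
Transmit chain lost [AND]: one cut set from each child combined → 1 × 1 × 1 = 1 cut set(s).
Backup chain down [OR]: union of children's cut sets → 2 cut set(s).
Power amp unavailable [OR]: union of children's cut sets → 4 cut set(s).
Tracking loop 2 unavailable [OR]: union of children's cut sets → 7 cut set(s).
Satellite uplink lost [AND]: one cut set from each child combined → 3 × 7 × 1 = 21 cut set(s).

21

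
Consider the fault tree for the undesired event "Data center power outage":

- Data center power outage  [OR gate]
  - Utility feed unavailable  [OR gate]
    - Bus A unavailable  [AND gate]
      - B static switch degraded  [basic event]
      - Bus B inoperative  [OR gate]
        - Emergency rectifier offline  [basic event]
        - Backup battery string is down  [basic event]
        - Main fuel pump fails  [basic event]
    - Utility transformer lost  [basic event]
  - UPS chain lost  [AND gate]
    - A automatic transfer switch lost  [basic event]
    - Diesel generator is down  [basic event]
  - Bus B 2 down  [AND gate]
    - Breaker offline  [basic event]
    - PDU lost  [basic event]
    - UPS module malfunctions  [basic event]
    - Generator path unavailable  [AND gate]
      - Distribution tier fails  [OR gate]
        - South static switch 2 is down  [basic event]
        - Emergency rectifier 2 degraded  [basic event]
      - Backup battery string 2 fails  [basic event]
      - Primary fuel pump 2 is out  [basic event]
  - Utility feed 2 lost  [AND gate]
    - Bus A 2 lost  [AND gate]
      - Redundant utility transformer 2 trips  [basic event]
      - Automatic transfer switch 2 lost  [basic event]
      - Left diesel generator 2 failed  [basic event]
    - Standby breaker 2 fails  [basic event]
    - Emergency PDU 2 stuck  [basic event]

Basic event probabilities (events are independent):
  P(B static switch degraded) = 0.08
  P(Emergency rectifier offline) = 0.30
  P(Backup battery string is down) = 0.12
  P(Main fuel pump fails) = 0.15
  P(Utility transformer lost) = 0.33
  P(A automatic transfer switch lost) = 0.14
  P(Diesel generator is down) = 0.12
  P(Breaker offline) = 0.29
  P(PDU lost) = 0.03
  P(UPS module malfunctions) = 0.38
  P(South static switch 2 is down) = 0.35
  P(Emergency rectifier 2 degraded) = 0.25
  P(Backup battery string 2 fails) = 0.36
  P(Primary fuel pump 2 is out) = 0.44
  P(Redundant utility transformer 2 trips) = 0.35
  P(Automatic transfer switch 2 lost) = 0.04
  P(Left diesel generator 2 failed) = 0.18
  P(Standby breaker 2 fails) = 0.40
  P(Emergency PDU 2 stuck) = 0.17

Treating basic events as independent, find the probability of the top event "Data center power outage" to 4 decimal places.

0.3666

P(Bus B inoperative) [OR] = 1 − (1−0.30) × (1−0.12) × (1−0.15) = 0.476400
P(Bus A unavailable) [AND] = 0.08 × 0.476400 = 0.038112
P(Utility feed unavailable) [OR] = 1 − (1−0.038112) × (1−0.33) = 0.355535
P(UPS chain lost) [AND] = 0.14 × 0.12 = 0.016800
P(Distribution tier fails) [OR] = 1 − (1−0.35) × (1−0.25) = 0.512500
P(Generator path unavailable) [AND] = 0.512500 × 0.36 × 0.44 = 0.081180
P(Bus B 2 down) [AND] = 0.29 × 0.03 × 0.38 × 0.081180 = 0.000268
P(Bus A 2 lost) [AND] = 0.35 × 0.04 × 0.18 = 0.002520
P(Utility feed 2 lost) [AND] = 0.002520 × 0.40 × 0.17 = 0.000171
P(Data center power outage) [OR] = 1 − (1−0.355535) × (1−0.016800) × (1−0.000268) × (1−0.000171) = 0.366640
Rounded to 4 decimal places: P(Data center power outage) ≈ 0.3666.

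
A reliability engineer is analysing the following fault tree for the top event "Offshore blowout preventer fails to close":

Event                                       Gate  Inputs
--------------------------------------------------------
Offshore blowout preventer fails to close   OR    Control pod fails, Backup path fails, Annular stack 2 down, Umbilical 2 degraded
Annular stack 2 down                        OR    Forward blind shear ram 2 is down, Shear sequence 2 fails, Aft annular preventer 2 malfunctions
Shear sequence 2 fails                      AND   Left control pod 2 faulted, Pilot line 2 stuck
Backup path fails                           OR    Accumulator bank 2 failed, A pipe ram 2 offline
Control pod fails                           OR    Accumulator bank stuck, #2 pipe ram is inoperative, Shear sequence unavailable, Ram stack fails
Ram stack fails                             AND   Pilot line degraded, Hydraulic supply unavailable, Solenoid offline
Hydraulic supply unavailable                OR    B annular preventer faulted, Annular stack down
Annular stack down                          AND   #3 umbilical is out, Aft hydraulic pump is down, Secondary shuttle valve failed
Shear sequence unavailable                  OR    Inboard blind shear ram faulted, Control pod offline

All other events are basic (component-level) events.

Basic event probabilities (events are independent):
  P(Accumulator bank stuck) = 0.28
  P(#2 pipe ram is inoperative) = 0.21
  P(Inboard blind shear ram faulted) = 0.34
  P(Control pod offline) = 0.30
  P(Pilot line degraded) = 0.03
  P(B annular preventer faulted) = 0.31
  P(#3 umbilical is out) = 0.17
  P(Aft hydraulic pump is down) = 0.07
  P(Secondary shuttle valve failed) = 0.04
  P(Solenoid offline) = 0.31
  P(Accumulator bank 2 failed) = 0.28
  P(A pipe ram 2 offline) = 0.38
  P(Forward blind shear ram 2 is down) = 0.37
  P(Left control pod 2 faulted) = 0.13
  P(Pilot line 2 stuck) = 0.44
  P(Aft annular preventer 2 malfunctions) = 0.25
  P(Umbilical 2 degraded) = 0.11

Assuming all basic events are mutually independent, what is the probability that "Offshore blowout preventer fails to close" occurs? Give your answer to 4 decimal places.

0.9536

P(Shear sequence unavailable) [OR] = 1 − (1−0.34) × (1−0.30) = 0.538000
P(Annular stack down) [AND] = 0.17 × 0.07 × 0.04 = 0.000476
P(Hydraulic supply unavailable) [OR] = 1 − (1−0.31) × (1−0.000476) = 0.310328
P(Ram stack fails) [AND] = 0.03 × 0.310328 × 0.31 = 0.002886
P(Control pod fails) [OR] = 1 − (1−0.28) × (1−0.21) × (1−0.538000) × (1−0.002886) = 0.737973
P(Backup path fails) [OR] = 1 − (1−0.28) × (1−0.38) = 0.553600
P(Shear sequence 2 fails) [AND] = 0.13 × 0.44 = 0.057200
P(Annular stack 2 down) [OR] = 1 − (1−0.37) × (1−0.057200) × (1−0.25) = 0.554527
P(Offshore blowout preventer fails to close) [OR] = 1 − (1−0.737973) × (1−0.553600) × (1−0.554527) × (1−0.11) = 0.953625
Rounded to 4 decimal places: P(Offshore blowout preventer fails to close) ≈ 0.9536.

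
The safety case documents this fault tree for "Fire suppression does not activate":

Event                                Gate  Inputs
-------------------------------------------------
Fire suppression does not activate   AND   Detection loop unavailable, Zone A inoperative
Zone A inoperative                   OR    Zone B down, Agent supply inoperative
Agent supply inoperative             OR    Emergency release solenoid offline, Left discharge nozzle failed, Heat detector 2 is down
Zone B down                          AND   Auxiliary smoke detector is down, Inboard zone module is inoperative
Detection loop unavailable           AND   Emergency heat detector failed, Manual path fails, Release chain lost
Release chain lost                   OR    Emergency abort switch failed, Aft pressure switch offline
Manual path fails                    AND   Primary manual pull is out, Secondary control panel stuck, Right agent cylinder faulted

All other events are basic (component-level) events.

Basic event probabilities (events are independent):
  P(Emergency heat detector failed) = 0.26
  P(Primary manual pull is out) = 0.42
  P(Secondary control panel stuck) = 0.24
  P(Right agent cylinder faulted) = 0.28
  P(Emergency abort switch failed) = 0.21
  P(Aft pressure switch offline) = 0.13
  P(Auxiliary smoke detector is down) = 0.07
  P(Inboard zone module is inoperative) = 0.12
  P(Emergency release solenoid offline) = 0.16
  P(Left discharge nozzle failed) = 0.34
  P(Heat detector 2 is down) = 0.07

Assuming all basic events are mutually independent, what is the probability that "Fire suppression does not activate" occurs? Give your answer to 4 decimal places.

0.0011

P(Manual path fails) [AND] = 0.42 × 0.24 × 0.28 = 0.028224
P(Release chain lost) [OR] = 1 − (1−0.21) × (1−0.13) = 0.312700
P(Detection loop unavailable) [AND] = 0.26 × 0.028224 × 0.312700 = 0.002295
P(Zone B down) [AND] = 0.07 × 0.12 = 0.008400
P(Agent supply inoperative) [OR] = 1 − (1−0.16) × (1−0.34) × (1−0.07) = 0.484408
P(Zone A inoperative) [OR] = 1 − (1−0.008400) × (1−0.484408) = 0.488739
P(Fire suppression does not activate) [AND] = 0.002295 × 0.488739 = 0.001122
Rounded to 4 decimal places: P(Fire suppression does not activate) ≈ 0.0011.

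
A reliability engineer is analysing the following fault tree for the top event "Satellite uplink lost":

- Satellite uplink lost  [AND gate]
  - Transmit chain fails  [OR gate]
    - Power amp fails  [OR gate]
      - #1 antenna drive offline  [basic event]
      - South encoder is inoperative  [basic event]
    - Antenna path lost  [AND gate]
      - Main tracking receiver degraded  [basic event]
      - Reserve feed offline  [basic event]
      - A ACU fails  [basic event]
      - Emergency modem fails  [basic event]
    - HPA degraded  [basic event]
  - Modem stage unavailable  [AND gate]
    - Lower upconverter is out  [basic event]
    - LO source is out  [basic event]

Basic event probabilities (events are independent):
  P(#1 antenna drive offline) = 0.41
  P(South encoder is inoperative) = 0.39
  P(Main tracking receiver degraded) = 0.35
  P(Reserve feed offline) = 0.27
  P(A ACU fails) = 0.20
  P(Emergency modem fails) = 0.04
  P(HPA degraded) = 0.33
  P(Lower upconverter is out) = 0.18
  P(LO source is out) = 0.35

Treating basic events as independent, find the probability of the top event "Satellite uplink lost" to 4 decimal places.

0.0478

P(Power amp fails) [OR] = 1 − (1−0.41) × (1−0.39) = 0.640100
P(Antenna path lost) [AND] = 0.35 × 0.27 × 0.20 × 0.04 = 0.000756
P(Transmit chain fails) [OR] = 1 − (1−0.640100) × (1−0.000756) × (1−0.33) = 0.759049
P(Modem stage unavailable) [AND] = 0.18 × 0.35 = 0.063000
P(Satellite uplink lost) [AND] = 0.759049 × 0.063000 = 0.047820
Rounded to 4 decimal places: P(Satellite uplink lost) ≈ 0.0478.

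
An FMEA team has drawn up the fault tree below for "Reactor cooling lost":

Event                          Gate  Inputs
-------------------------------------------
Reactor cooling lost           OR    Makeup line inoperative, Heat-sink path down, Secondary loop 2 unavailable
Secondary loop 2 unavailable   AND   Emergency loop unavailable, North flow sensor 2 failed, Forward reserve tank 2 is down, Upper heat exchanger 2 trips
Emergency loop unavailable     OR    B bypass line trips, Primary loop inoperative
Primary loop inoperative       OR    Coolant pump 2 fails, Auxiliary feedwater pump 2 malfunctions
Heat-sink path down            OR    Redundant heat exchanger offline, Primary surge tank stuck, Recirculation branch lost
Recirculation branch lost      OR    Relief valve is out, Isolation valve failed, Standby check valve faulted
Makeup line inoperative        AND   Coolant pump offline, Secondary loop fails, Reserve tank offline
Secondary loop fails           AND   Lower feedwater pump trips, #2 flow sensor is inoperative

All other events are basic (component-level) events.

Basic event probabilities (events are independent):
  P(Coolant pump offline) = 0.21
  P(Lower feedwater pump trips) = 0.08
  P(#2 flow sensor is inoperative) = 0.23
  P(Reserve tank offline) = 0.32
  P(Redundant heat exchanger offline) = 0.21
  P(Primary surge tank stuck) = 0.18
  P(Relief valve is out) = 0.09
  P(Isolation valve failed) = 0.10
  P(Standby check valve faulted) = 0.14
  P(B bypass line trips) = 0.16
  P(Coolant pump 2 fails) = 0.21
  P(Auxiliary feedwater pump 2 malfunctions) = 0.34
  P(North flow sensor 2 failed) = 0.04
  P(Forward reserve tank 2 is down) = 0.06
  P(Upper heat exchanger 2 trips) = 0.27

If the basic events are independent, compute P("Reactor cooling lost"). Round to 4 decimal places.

P(Secondary loop fails) [AND] = 0.08 × 0.23 = 0.018400
P(Makeup line inoperative) [AND] = 0.21 × 0.018400 × 0.32 = 0.001236
P(Recirculation branch lost) [OR] = 1 − (1−0.09) × (1−0.10) × (1−0.14) = 0.295660
P(Heat-sink path down) [OR] = 1 − (1−0.21) × (1−0.18) × (1−0.295660) = 0.543729
P(Primary loop inoperative) [OR] = 1 − (1−0.21) × (1−0.34) = 0.478600
P(Emergency loop unavailable) [OR] = 1 − (1−0.16) × (1−0.478600) = 0.562024
P(Secondary loop 2 unavailable) [AND] = 0.562024 × 0.04 × 0.06 × 0.27 = 0.000364
P(Reactor cooling lost) [OR] = 1 − (1−0.001236) × (1−0.543729) × (1−0.000364) = 0.544459
Rounded to 4 decimal places: P(Reactor cooling lost) ≈ 0.5445.

0.5445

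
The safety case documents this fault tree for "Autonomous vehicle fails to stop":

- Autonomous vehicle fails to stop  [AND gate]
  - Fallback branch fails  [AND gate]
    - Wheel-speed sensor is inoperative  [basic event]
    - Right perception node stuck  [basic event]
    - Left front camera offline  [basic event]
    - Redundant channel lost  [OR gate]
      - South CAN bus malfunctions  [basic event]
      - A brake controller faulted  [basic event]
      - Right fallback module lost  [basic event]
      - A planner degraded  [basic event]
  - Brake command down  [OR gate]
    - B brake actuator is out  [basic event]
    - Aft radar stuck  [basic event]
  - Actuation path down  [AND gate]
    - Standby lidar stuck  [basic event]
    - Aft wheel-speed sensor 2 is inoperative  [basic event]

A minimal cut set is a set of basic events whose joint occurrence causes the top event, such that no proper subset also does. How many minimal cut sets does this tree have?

Redundant channel lost [OR]: union of children's cut sets → 4 cut set(s).
Fallback branch fails [AND]: one cut set from each child combined → 1 × 1 × 1 × 4 = 4 cut set(s).
Brake command down [OR]: union of children's cut sets → 2 cut set(s).
Actuation path down [AND]: one cut set from each child combined → 1 × 1 = 1 cut set(s).
Autonomous vehicle fails to stop [AND]: one cut set from each child combined → 4 × 2 × 1 = 8 cut set(s).
Minimal cut sets: {Aft wheel-speed sensor 2 is inoperative, B brake actuator is out, Left front camera offline, Right perception node stuck, South CAN bus malfunctions, Standby lidar stuck, Wheel-speed sensor is inoperative}; {Aft radar stuck, Aft wheel-speed sensor 2 is inoperative, Left front camera offline, Right perception node stuck, South CAN bus malfunctions, Standby lidar stuck, Wheel-speed sensor is inoperative}; {A brake controller faulted, Aft wheel-speed sensor 2 is inoperative, B brake actuator is out, Left front camera offline, Right perception node stuck, Standby lidar stuck, Wheel-speed sensor is inoperative}; {A brake controller faulted, Aft radar stuck, Aft wheel-speed sensor 2 is inoperative, Left front camera offline, Right perception node stuck, Standby lidar stuck, Wheel-speed sensor is inoperative}; {Aft wheel-speed sensor 2 is inoperative, B brake actuator is out, Left front camera offline, Right fallback module lost, Right perception node stuck, Standby lidar stuck, Wheel-speed sensor is inoperative}; {Aft radar stuck, Aft wheel-speed sensor 2 is inoperative, Left front camera offline, Right fallback module lost, Right perception node stuck, Standby lidar stuck, Wheel-speed sensor is inoperative}; {A planner degraded, Aft wheel-speed sensor 2 is inoperative, B brake actuator is out, Left front camera offline, Right perception node stuck, Standby lidar stuck, Wheel-speed sensor is inoperative}; {A planner degraded, Aft radar stuck, Aft wheel-speed sensor 2 is inoperative, Left front camera offline, Right perception node stuck, Standby lidar stuck, Wheel-speed sensor is inoperative}.

8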